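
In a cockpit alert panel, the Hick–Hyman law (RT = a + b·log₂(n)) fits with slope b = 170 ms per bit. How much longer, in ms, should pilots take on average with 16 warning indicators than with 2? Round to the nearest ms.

510 ms

ΔRT = (a + b log₂ n₂) − (a + b log₂ n₁) = b·(log₂ n₂ − log₂ n₁).
log₂(16) − log₂(2) = log₂(16/2) = log₂(8) = 3.
ΔRT = 170 × 3.0000 = 510.000 ms.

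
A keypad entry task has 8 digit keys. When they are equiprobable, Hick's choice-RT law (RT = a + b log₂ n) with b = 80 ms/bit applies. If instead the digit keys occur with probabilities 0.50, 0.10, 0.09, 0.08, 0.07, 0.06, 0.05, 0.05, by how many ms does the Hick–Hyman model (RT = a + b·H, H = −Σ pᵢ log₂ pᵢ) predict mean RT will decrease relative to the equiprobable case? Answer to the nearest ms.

50 ms

Equiprobable entropy H₀ = log₂ 8 = 3.0000 bits.
Skewed entropy H = −Σ pᵢ log₂ pᵢ = 2.3806 bits.
ΔRT = b·(H₀ − H) = 80 × 0.6194 = 49.55 ms.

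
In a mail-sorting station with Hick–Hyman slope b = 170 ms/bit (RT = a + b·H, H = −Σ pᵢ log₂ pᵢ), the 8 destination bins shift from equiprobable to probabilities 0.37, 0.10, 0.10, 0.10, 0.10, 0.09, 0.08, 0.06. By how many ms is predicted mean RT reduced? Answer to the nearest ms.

The RT saving is b·ΔH. Equiprobable H₀ = log₂(8) = 3.0000 bits; with the given probabilities H = 2.7072 bits.
b·(H₀ − H) = 170 × (3.0000 − 2.7072) = 49.78 ms.

50 ms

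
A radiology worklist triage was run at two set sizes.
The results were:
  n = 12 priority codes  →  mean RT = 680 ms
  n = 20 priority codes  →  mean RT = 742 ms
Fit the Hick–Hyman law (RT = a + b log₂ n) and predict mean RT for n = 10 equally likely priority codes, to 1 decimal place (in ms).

Fit slope and intercept:
  b = (742 − 680) / (log₂ 20 − log₂ 12) = 62 / (4.3219 − 3.5850) = 84.129 ms/bit
  a = 680 − 84.129 × 3.5850 = 378.402 ms
Then RT(10) = 378.402 + 84.129 × log₂ 10 = 378.402 + 84.129 × 3.3219 ≈ 657.871 ms.

657.9 ms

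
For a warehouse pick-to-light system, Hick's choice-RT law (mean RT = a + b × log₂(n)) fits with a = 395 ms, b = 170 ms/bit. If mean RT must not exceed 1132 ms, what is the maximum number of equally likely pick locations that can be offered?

170·log₂ n ≤ 1132 − 395 = 737, giving log₂ n ≤ 4.3353 and n ≤ 20.186. The largest whole number is 20.

20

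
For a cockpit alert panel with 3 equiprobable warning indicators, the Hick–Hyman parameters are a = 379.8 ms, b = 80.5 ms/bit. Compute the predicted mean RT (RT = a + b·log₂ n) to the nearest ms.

log₂(3) = 1.5850 bits, so RT = 379.8 + 80.5 × 1.5850 ≈ 507.389 ms.

507 ms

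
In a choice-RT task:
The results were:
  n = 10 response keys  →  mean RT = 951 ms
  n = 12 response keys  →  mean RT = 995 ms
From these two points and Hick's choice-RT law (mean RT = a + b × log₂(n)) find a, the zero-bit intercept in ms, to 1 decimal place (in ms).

395.3 ms

The slope on a log₂ axis is (995 − 951) / (3.5850 − 3.3219) = 167.278 ms/bit.
a = RT₁ − b·log₂ n₁ = 951 − 167.278 × 3.3219 = 395.313 ms.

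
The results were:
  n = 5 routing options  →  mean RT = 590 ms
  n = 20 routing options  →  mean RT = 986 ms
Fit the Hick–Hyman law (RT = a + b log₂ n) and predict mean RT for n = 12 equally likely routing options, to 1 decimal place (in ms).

840.1 ms

With log₂ n on the abscissa the relation is linear; from the two conditions:
  b = (986 − 590) / (log₂ 20 − log₂ 5) = 396 / (4.3219 − 2.3219) = 198.000 ms/bit
  a = 590 − 198.000 × 2.3219 = 130.258 ms
Then RT(12) = 130.258 + 198.000 × log₂ 12 = 130.258 + 198.000 × 3.5850 ≈ 840.081 ms.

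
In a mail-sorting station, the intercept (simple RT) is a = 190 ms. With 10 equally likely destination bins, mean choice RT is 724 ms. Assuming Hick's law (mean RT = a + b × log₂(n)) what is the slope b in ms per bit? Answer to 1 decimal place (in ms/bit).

10 alternatives carry log₂ 10 = 3.3219 bits; the choice cost is 724 − 190 = 534 ms, so b = 534/3.3219 = 160.750 ms/bit.

160.8 ms/bit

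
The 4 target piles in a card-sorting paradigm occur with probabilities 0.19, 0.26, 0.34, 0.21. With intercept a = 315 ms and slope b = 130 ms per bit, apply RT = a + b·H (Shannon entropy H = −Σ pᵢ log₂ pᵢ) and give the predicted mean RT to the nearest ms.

Entropy contributions −pᵢ log₂ pᵢ: 0.4552, 0.5053, 0.5292, 0.4728; sum H = 1.9625 bits.
RT = a + bH = 315 + 130·1.9625 = 570.13 ms.

570 ms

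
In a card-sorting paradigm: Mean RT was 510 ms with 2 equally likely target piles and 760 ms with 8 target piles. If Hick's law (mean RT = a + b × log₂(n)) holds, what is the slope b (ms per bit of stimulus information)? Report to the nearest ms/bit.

125 ms/bit

The slope on a log₂ axis is (760 − 510) / (3 − 1) = 125 ms/bit.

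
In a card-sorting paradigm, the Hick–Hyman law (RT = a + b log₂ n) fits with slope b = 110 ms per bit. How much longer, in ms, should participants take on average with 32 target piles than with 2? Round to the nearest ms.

440 ms

ΔRT = (a + b log₂ n₂) − (a + b log₂ n₁) = b·(log₂ n₂ − log₂ n₁).
log₂(32) − log₂(2) = log₂(32/2) = log₂(16) = 4.
ΔRT = 110 × 4.0000 = 440.000 ms.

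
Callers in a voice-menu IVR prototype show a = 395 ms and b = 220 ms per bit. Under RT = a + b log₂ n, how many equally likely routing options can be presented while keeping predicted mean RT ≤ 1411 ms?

220·log₂ n ≤ 1411 − 395 = 1016, giving log₂ n ≤ 4.6182 and n ≤ 24.559. The largest whole number is 24.

24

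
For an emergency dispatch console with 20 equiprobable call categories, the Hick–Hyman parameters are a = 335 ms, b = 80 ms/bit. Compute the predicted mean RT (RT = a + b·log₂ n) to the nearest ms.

log₂(20) = 4.3219 bits, so RT = 335 + 80 × 4.3219 ≈ 680.754 ms.

681 ms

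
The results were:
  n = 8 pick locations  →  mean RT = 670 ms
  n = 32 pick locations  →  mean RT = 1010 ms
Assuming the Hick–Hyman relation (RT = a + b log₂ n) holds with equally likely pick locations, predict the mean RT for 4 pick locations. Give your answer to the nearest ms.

500 ms

Fit slope and intercept:
  b = (1010 − 670) / (log₂ 32 − log₂ 8) = 340 / (5 − 3) = 170 ms/bit
  a = 670 − 170 × 3 = 160 ms
Then RT(4) = 160 + 170 × log₂ 4 = 160 + 170 × 2 ≈ 500.000 ms.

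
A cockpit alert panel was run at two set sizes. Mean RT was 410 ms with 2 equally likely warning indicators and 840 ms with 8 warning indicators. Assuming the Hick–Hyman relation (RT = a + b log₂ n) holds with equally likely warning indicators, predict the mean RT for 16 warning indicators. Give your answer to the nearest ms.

Solve the two-equation system in a and b:
  b = (840 − 410) / (log₂ 8 − log₂ 2) = 430 / (3 − 1) = 215 ms/bit
  a = 410 − 215 × 1 = 195 ms
Then RT(16) = 195 + 215 × log₂ 16 = 195 + 215 × 4 ≈ 1055.000 ms.

1055 ms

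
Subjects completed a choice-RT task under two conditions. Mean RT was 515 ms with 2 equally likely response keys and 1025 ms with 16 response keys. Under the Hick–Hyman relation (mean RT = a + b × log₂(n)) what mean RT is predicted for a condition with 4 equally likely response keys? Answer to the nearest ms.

685 ms

Solve the two-equation system in a and b:
  b = (1025 − 515) / (log₂ 16 − log₂ 2) = 510 / (4 − 1) = 170 ms/bit
  a = 515 − 170 × 1 = 345 ms
Then RT(4) = 345 + 170 × log₂ 4 = 345 + 170 × 2 ≈ 685.000 ms.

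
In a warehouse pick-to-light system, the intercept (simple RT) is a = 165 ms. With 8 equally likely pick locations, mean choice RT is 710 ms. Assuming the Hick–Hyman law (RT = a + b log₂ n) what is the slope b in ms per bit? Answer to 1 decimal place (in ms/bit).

8 alternatives carry log₂ 8 = 3 bits; the choice cost is 710 − 165 = 545 ms, so b = 545/3 = 181.667 ms/bit.

181.7 ms/bit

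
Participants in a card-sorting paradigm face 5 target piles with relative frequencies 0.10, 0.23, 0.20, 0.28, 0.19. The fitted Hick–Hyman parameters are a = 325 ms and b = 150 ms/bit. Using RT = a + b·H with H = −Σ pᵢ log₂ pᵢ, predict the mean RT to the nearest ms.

H = 0.10·log₂(1/0.10) + 0.23·log₂(1/0.23) + 0.20·log₂(1/0.20) + 0.28·log₂(1/0.28) + 0.19·log₂(1/0.19) = 2.2537 bits.
RT = 325 + 150 × 2.2537 = 663.05 ms.

663 ms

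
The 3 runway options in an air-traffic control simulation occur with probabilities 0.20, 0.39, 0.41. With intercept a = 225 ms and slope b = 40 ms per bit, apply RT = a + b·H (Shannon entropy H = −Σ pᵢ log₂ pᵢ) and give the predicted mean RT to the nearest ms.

H = 0.20·log₂(1/0.20) + 0.39·log₂(1/0.39) + 0.41·log₂(1/0.41) = 1.5216 bits.
RT = 225 + 40 × 1.5216 = 285.86 ms.

286 ms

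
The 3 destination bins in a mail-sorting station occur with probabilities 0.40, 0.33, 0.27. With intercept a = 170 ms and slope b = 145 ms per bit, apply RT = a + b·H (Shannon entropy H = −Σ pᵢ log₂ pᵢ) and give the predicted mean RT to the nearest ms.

397 ms

H = 0.40·log₂(1/0.40) + 0.33·log₂(1/0.33) + 0.27·log₂(1/0.27) = 1.5666 bits.
RT = 170 + 145 × 1.5666 = 397.16 ms.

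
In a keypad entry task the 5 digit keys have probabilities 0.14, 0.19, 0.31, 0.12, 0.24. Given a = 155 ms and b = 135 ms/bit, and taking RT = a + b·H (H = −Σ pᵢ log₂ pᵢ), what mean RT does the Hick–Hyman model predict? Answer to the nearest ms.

457 ms

Entropy contributions −pᵢ log₂ pᵢ: 0.3971, 0.4552, 0.5238, 0.3671, 0.4941; sum H = 2.2373 bits.
RT = a + bH = 155 + 135·2.2373 = 457.04 ms.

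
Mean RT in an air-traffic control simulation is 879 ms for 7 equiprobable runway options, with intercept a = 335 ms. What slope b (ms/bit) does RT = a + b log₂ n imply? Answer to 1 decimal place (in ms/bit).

193.8 ms/bit

7 alternatives carry log₂ 7 = 2.8074 bits; the choice cost is 879 − 335 = 544 ms, so b = 544/2.8074 = 193.777 ms/bit.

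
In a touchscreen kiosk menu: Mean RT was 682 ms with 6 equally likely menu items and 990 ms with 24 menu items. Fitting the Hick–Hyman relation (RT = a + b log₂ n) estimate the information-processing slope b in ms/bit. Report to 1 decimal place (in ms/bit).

b = (RT₂ − RT₁)/(log₂ n₂ − log₂ n₁) = (990 − 682)/(4.5850 − 2.5850) = 154.000 ms/bit.

154.0 ms/bit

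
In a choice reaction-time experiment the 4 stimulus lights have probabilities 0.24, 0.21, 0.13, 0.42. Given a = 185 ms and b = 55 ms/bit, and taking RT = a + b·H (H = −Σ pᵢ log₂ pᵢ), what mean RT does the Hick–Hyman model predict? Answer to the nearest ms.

288 ms

Entropy contributions −pᵢ log₂ pᵢ: 0.4941, 0.4728, 0.3826, 0.5256; sum H = 1.8752 bits.
RT = a + bH = 185 + 55·1.8752 = 288.14 ms.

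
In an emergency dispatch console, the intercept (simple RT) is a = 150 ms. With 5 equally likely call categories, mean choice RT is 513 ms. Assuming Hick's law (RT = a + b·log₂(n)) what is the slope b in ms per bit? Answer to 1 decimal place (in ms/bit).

156.3 ms/bit

b = (513 − 150) / log₂(5) = 363 / 2.3219 = 156.336 ms/bit.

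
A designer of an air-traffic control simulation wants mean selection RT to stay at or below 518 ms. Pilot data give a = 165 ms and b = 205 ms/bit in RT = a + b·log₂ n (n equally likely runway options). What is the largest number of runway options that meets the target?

205·log₂ n ≤ 518 − 165 = 353, giving log₂ n ≤ 1.7220 and n ≤ 3.299. The largest whole number is 3.

3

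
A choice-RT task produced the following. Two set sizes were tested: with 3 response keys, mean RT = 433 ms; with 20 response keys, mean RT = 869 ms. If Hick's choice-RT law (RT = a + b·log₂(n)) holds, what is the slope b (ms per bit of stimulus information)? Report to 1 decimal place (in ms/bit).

b = (RT₂ − RT₁)/(log₂ n₂ − log₂ n₁) = (869 − 433)/(4.3219 − 1.5850) = 159.301 ms/bit.

159.3 ms/bit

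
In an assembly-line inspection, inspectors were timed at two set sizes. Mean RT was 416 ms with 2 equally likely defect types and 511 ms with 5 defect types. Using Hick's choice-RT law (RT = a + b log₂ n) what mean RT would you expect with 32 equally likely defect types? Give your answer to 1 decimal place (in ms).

703.5 ms

With log₂ n on the abscissa the relation is linear; from the two conditions:
  b = (511 − 416) / (log₂ 5 − log₂ 2) = 95 / (2.3219 − 1) = 71.865 ms/bit
  a = 416 − 71.865 × 1 = 344.135 ms
Then RT(32) = 344.135 + 71.865 × log₂ 32 = 344.135 + 71.865 × 5 ≈ 703.459 ms.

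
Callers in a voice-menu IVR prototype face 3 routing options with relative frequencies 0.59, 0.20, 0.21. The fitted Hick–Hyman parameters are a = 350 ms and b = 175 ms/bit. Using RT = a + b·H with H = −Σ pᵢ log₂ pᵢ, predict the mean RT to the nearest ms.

H = 0.59·log₂(1/0.59) + 0.20·log₂(1/0.20) + 0.21·log₂(1/0.21) = 1.3863 bits.
RT = 350 + 175 × 1.3863 = 592.61 ms.

593 ms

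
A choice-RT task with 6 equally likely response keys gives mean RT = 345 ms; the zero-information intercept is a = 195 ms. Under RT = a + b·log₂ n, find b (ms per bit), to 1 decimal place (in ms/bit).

log₂(6) = 2.5850 bits.
b = (RT − a)/log₂ n = (345 − 195) / 2.5850 = 58.028 ms/bit.

58.0 ms/bit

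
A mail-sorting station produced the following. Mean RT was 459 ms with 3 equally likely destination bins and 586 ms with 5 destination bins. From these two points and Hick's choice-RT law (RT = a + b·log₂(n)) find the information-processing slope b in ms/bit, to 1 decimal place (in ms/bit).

b = (RT₂ − RT₁)/(log₂ n₂ − log₂ n₁) = (586 − 459)/(2.3219 − 1.5850) = 172.328 ms/bit.

172.3 ms/bit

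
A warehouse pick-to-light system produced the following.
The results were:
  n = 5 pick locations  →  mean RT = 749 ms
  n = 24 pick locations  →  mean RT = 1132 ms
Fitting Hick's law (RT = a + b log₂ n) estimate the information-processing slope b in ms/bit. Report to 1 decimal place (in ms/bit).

169.2 ms/bit

b = (RT₂ − RT₁)/(log₂ n₂ − log₂ n₁) = (1132 − 749)/(4.5850 − 2.3219) = 169.242 ms/bit.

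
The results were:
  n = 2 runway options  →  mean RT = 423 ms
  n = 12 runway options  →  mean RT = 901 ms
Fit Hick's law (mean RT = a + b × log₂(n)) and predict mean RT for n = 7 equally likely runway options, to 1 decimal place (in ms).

With log₂ n on the abscissa the relation is linear; from the two conditions:
  b = (901 − 423) / (log₂ 12 − log₂ 2) = 478 / (3.5850 − 1) = 184.916 ms/bit
  a = 423 − 184.916 × 1 = 238.084 ms
Then RT(7) = 238.084 + 184.916 × log₂ 7 = 238.084 + 184.916 × 2.8074 ≈ 757.208 ms.

757.2 ms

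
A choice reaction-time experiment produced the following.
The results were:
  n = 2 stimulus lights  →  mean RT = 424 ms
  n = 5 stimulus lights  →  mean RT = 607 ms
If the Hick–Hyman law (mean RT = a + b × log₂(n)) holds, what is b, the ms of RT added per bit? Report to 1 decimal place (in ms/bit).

b = (RT₂ − RT₁)/(log₂ n₂ − log₂ n₁) = (607 − 424)/(2.3219 − 1) = 138.434 ms/bit.

138.4 ms/bit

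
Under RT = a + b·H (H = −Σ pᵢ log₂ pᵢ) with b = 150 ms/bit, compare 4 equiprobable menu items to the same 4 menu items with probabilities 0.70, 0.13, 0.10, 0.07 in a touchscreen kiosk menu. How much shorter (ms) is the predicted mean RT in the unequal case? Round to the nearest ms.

98 ms

Equiprobable entropy H₀ = log₂ 4 = 2.0000 bits.
Skewed entropy H = −Σ pᵢ log₂ pᵢ = 1.3436 bits.
ΔRT = b·(H₀ − H) = 150 × 0.6564 = 98.46 ms.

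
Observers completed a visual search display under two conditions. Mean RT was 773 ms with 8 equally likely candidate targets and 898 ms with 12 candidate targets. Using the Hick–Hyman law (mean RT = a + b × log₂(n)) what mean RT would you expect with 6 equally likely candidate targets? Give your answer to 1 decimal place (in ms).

684.3 ms

With log₂ n on the abscissa the relation is linear; from the two conditions:
  b = (898 − 773) / (log₂ 12 − log₂ 8) = 125 / (3.5850 − 3) = 213.689 ms/bit
  a = 773 − 213.689 × 3 = 131.933 ms
Then RT(6) = 131.933 + 213.689 × log₂ 6 = 131.933 + 213.689 × 2.5850 ≈ 684.311 ms.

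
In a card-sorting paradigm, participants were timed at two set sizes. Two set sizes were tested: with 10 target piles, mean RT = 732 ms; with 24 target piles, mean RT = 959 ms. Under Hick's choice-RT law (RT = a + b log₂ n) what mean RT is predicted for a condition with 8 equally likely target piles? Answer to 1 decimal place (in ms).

Fit slope and intercept:
  b = (959 − 732) / (log₂ 24 − log₂ 10) = 227 / (4.5850 − 3.3219) = 179.726 ms/bit
  a = 732 − 179.726 × 3.3219 = 134.963 ms
Then RT(8) = 134.963 + 179.726 × log₂ 8 = 134.963 + 179.726 × 3 ≈ 674.141 ms.

674.1 ms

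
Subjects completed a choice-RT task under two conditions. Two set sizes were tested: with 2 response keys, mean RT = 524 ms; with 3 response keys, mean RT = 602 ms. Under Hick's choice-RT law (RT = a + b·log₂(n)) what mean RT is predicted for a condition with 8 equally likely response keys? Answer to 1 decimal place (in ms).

RT is linear in log₂ n, so two points fix the line:
  b = (602 − 524) / (log₂ 3 − log₂ 2) = 78 / (1.5850 − 1) = 133.342 ms/bit
  a = 524 − 133.342 × 1 = 390.658 ms
Then RT(8) = 390.658 + 133.342 × log₂ 8 = 390.658 + 133.342 × 3 ≈ 790.684 ms.

790.7 ms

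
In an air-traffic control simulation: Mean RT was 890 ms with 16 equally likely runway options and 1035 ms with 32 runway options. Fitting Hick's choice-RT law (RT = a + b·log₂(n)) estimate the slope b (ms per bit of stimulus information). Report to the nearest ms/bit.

145 ms/bit

b = (RT₂ − RT₁)/(log₂ n₂ − log₂ n₁) = (1035 − 890)/(5 − 4) = 145 ms/bit.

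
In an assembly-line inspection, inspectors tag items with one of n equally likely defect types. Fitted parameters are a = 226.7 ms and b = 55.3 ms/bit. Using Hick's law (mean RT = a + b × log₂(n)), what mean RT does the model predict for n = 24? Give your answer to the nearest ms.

log₂(24) = 4.5850 bits, so RT = 226.7 + 55.3 × 4.5850 ≈ 480.248 ms.

480 ms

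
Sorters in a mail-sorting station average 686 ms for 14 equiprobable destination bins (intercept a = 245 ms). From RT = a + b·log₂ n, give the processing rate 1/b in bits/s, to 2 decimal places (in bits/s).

8.63 bits/s

Choice component = 686 − 245 = 441 ms over log₂(14) = 3.8074 bits.
b = 441 / 3.8074 = 115.828 ms/bit, so 1/b = 8.633 bits/s.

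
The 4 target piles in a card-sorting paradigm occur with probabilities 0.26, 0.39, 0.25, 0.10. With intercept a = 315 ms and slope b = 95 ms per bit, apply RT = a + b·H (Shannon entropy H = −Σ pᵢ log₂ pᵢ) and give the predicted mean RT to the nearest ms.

Entropy contributions −pᵢ log₂ pᵢ: 0.5053, 0.5298, 0.5000, 0.3322; sum H = 1.8673 bits.
RT = a + bH = 315 + 95·1.8673 = 492.39 ms.

492 ms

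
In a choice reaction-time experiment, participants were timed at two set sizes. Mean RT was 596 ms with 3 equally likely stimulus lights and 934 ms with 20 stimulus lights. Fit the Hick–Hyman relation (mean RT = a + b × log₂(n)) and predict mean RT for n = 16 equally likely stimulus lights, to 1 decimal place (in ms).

RT is linear in log₂ n, so two points fix the line:
  b = (934 − 596) / (log₂ 20 − log₂ 3) = 338 / (4.3219 − 1.5850) = 123.494 ms/bit
  a = 596 − 123.494 × 1.5850 = 400.266 ms
Then RT(16) = 400.266 + 123.494 × log₂ 16 = 400.266 + 123.494 × 4 ≈ 894.244 ms.

894.2 ms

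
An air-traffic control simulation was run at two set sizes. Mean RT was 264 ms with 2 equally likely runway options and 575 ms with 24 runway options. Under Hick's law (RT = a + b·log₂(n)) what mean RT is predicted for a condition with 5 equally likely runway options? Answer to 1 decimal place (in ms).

378.7 ms

Solve the two-equation system in a and b:
  b = (575 − 264) / (log₂ 24 − log₂ 2) = 311 / (4.5850 − 1) = 86.751 ms/bit
  a = 264 − 86.751 × 1 = 177.249 ms
Then RT(5) = 177.249 + 86.751 × log₂ 5 = 177.249 + 86.751 × 2.3219 ≈ 378.679 ms.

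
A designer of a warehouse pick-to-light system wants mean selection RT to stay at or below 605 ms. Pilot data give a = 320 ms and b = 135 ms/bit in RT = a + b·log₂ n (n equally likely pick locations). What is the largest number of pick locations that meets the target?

4

Information budget: (605 − 320)/135 = 2.1111 bits, so n ≤ 2^2.1111 = 4.320 → at most 4.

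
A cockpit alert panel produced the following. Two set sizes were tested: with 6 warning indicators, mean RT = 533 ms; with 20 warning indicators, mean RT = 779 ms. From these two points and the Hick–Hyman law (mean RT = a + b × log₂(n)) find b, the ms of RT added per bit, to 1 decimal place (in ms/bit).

b = (RT₂ − RT₁)/(log₂ n₂ − log₂ n₁) = (779 − 533)/(4.3219 − 2.5850) = 141.626 ms/bit.

141.6 ms/bit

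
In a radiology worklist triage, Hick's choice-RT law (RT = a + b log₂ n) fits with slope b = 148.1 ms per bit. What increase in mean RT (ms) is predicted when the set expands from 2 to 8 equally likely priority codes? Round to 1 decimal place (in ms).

296.2 ms

Only the slope matters, since a is common to both: ΔRT = b·log₂(n₂/n₁).
log₂(8) − log₂(2) = log₂(8/2) = log₂(4) = 2.
ΔRT = 148.1 × 2.0000 = 296.200 ms.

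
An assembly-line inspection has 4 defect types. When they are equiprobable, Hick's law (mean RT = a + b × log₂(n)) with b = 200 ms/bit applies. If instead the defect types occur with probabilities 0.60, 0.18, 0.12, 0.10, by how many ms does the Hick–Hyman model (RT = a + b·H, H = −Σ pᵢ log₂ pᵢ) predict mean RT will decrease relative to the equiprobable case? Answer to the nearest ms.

The RT saving is b·ΔH. Equiprobable H₀ = log₂(4) = 2.0000 bits; with the given probabilities H = 1.5867 bits.
b·(H₀ − H) = 200 × (2.0000 − 1.5867) = 82.65 ms.

83 ms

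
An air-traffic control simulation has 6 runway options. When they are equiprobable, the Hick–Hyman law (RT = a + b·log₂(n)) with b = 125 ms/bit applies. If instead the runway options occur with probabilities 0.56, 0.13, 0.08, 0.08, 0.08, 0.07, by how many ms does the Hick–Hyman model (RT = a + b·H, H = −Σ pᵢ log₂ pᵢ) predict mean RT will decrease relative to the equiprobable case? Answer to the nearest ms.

The RT saving is b·ΔH. Equiprobable H₀ = log₂(6) = 2.5850 bits; with the given probabilities H = 1.9942 bits.
b·(H₀ − H) = 125 × (2.5850 − 1.9942) = 73.85 ms.

74 ms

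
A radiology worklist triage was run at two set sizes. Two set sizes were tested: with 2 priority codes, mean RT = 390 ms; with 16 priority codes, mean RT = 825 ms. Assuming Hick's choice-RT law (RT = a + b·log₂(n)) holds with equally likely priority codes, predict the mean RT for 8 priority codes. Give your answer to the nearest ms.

RT is linear in log₂ n, so two points fix the line:
  b = (825 − 390) / (log₂ 16 − log₂ 2) = 435 / (4 − 1) = 145 ms/bit
  a = 390 − 145 × 1 = 245 ms
Then RT(8) = 245 + 145 × log₂ 8 = 245 + 145 × 3 ≈ 680.000 ms.

680 ms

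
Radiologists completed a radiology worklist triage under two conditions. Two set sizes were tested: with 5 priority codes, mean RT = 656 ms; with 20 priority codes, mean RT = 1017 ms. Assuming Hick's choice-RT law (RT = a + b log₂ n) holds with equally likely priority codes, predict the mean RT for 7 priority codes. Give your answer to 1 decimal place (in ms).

743.6 ms

Fit slope and intercept:
  b = (1017 − 656) / (log₂ 20 − log₂ 5) = 361 / (4.3219 − 2.3219) = 180.500 ms/bit
  a = 656 − 180.500 × 2.3219 = 236.892 ms
Then RT(7) = 236.892 + 180.500 × log₂ 7 = 236.892 + 180.500 × 2.8074 ≈ 743.620 ms.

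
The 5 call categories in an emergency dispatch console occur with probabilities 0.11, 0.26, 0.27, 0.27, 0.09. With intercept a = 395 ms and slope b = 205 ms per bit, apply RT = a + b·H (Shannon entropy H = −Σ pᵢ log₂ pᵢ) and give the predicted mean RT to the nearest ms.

844 ms

Entropy contributions −pᵢ log₂ pᵢ: 0.3503, 0.5053, 0.5100, 0.5100, 0.3127; sum H = 2.1883 bits.
RT = a + bH = 395 + 205·2.1883 = 843.60 ms.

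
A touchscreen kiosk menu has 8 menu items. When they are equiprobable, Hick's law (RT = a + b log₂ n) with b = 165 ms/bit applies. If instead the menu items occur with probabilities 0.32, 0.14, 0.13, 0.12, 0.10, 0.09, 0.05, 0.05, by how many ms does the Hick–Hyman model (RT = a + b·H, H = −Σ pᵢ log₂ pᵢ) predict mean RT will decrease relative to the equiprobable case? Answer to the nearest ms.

The RT saving is b·ΔH. Equiprobable H₀ = log₂(8) = 3.0000 bits; with the given probabilities H = 2.7499 bits.
b·(H₀ − H) = 165 × (3.0000 − 2.7499) = 41.27 ms.

41 ms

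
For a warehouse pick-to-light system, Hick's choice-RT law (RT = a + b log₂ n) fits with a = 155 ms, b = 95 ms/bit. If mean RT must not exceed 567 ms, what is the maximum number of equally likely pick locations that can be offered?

20

Set 155 + 95·log₂ n ≤ 567 → log₂ n ≤ (567 − 155)/95 = 4.3368.
So n ≤ 2^4.3368 = 20.208; the largest integer n is 20.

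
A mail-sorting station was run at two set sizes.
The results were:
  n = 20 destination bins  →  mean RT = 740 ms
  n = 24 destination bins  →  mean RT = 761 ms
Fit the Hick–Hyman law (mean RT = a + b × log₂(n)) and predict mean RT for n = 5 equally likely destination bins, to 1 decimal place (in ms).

580.3 ms

Fit slope and intercept:
  b = (761 − 740) / (log₂ 24 − log₂ 20) = 21 / (4.5850 − 4.3219) = 79.837 ms/bit
  a = 740 − 79.837 × 4.3219 = 394.948 ms
Then RT(5) = 394.948 + 79.837 × log₂ 5 = 394.948 + 79.837 × 2.3219 ≈ 580.325 ms.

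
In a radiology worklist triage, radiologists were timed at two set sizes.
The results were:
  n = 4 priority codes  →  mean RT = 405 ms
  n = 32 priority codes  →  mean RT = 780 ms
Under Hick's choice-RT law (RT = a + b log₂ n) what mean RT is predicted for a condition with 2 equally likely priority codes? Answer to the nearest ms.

RT is linear in log₂ n, so two points fix the line:
  b = (780 − 405) / (log₂ 32 − log₂ 4) = 375 / (5 − 2) = 125 ms/bit
  a = 405 − 125 × 2 = 155 ms
Then RT(2) = 155 + 125 × log₂ 2 = 155 + 125 × 1 ≈ 280.000 ms.

280 ms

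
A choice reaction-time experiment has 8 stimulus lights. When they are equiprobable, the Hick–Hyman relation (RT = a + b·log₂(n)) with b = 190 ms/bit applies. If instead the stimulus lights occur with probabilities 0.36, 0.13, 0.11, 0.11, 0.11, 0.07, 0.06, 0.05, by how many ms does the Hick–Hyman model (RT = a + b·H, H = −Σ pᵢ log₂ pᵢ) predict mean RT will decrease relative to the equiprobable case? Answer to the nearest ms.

Equiprobable entropy H₀ = log₂ 8 = 3.0000 bits.
Skewed entropy H = −Σ pᵢ log₂ pᵢ = 2.6923 bits.
ΔRT = b·(H₀ − H) = 190 × 0.3077 = 58.46 ms.

58 ms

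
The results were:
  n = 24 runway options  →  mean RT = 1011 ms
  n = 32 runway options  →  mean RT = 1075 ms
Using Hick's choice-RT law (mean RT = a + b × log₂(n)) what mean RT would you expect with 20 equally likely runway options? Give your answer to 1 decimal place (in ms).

970.4 ms

RT is linear in log₂ n, so two points fix the line:
  b = (1075 − 1011) / (log₂ 32 − log₂ 24) = 64 / (5 − 4.5850) = 154.203 ms/bit
  a = 1011 − 154.203 × 4.5850 = 303.985 ms
Then RT(20) = 303.985 + 154.203 × log₂ 20 = 303.985 + 154.203 × 4.3219 ≈ 970.439 ms.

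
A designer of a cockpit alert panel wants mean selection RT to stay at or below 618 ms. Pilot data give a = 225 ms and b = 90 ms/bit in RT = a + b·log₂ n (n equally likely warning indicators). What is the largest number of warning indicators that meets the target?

20

90·log₂ n ≤ 618 − 225 = 393, giving log₂ n ≤ 4.3667 and n ≤ 20.630. The largest whole number is 20.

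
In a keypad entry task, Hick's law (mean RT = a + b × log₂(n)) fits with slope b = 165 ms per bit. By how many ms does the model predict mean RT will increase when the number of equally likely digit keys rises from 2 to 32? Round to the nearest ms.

660 ms

ΔRT = (a + b log₂ n₂) − (a + b log₂ n₁) = b·(log₂ n₂ − log₂ n₁).
log₂(32) − log₂(2) = log₂(32/2) = log₂(16) = 4.
ΔRT = 165 × 4.0000 = 660.000 ms.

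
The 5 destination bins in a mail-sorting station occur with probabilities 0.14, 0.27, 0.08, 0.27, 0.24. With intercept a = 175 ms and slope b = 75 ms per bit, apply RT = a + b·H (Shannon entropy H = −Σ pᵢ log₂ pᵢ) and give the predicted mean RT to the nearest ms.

H = 0.14·log₂(1/0.14) + 0.27·log₂(1/0.27) + 0.08·log₂(1/0.08) + 0.27·log₂(1/0.27) + 0.24·log₂(1/0.24) = 2.2028 bits.
RT = 175 + 75 × 2.2028 = 340.21 ms.

340 ms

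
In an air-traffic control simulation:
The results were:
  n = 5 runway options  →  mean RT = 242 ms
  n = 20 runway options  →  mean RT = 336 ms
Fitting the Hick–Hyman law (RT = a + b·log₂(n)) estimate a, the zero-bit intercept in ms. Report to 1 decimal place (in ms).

132.9 ms

The slope on a log₂ axis is (336 − 242) / (4.3219 − 2.3219) = 47.000 ms/bit.
Intercept: a = 242 − 47.000·log₂(5) = 132.869 ms.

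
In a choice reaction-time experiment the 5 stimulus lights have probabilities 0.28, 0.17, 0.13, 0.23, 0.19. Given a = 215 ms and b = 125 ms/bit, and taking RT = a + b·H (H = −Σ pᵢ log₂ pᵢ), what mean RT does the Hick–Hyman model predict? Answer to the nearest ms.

Entropy contributions −pᵢ log₂ pᵢ: 0.5142, 0.4346, 0.3826, 0.4877, 0.4552; sum H = 2.2743 bits.
RT = a + bH = 215 + 125·2.2743 = 499.29 ms.

499 ms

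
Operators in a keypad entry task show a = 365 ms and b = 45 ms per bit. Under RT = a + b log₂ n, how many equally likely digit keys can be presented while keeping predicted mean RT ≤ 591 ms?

45·log₂ n ≤ 591 − 365 = 226, giving log₂ n ≤ 5.0222 and n ≤ 32.497. The largest whole number is 32.

32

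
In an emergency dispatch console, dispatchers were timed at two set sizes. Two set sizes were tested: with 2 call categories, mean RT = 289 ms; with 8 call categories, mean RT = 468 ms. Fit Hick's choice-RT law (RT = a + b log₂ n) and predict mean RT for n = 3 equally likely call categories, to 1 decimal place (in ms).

RT is linear in log₂ n, so two points fix the line:
  b = (468 − 289) / (log₂ 8 − log₂ 2) = 179 / (3 − 1) = 89.500 ms/bit
  a = 289 − 89.500 × 1 = 199.500 ms
Then RT(3) = 199.500 + 89.500 × log₂ 3 = 199.500 + 89.500 × 1.5850 ≈ 341.354 ms.

341.4 ms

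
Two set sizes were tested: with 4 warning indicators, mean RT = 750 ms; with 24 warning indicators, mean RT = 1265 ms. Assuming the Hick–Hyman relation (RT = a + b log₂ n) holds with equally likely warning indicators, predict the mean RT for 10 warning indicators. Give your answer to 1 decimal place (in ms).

1013.4 ms

Solve the two-equation system in a and b:
  b = (1265 − 750) / (log₂ 24 − log₂ 4) = 515 / (4.5850 − 2) = 199.229 ms/bit
  a = 750 − 199.229 × 2 = 351.542 ms
Then RT(10) = 351.542 + 199.229 × log₂ 10 = 351.542 + 199.229 × 3.3219 ≈ 1013.367 ms.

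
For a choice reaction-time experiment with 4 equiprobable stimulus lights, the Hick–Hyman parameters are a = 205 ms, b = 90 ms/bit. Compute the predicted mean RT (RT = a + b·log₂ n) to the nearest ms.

385 ms

log₂(4) = 2 bits, so RT = 205 + 90 × 2 ≈ 385.000 ms.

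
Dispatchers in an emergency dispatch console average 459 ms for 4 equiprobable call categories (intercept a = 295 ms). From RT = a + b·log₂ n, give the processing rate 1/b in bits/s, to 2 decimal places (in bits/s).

Choice component = 459 − 295 = 164 ms over log₂(4) = 2 bits.
b = 164 / 2 = 82.000 ms/bit, so 1/b = 12.195 bits/s.

12.20 bits/s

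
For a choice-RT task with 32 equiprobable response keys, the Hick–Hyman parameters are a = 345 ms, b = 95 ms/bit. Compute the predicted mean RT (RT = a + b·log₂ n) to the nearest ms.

log₂(32) = 5 bits, so RT = 345 + 95 × 5 ≈ 820.000 ms.

820 ms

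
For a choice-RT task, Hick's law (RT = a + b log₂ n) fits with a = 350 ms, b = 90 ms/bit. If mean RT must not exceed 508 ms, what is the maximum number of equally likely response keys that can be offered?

90·log₂ n ≤ 508 − 350 = 158, giving log₂ n ≤ 1.7556 and n ≤ 3.377. The largest whole number is 3.

3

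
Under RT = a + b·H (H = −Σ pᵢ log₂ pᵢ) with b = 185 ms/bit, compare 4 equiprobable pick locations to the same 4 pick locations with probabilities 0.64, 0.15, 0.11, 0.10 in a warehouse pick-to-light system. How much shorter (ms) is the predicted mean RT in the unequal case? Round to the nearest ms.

Equiprobable entropy H₀ = log₂ 4 = 2.0000 bits.
Skewed entropy H = −Σ pᵢ log₂ pᵢ = 1.5051 bits.
ΔRT = b·(H₀ − H) = 185 × 0.4949 = 91.56 ms.

92 ms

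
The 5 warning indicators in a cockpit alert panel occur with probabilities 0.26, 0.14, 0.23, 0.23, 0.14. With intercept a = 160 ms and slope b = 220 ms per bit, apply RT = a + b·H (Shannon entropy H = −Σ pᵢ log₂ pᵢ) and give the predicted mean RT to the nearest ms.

Entropy contributions −pᵢ log₂ pᵢ: 0.5053, 0.3971, 0.4877, 0.4877, 0.3971; sum H = 2.2748 bits.
RT = a + bH = 160 + 220·2.2748 = 660.47 ms.

660 ms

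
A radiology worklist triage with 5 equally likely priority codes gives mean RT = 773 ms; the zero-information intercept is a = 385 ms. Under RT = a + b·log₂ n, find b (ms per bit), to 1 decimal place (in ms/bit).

5 alternatives carry log₂ 5 = 2.3219 bits; the choice cost is 773 − 385 = 388 ms, so b = 388/2.3219 = 167.103 ms/bit.

167.1 ms/bit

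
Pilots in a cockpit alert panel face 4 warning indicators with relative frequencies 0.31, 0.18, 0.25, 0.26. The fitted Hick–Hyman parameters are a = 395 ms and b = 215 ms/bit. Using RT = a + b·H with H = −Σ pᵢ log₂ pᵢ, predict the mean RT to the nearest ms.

819 ms

Entropy contributions −pᵢ log₂ pᵢ: 0.5238, 0.4453, 0.5000, 0.5053; sum H = 1.9744 bits.
RT = a + bH = 395 + 215·1.9744 = 819.49 ms.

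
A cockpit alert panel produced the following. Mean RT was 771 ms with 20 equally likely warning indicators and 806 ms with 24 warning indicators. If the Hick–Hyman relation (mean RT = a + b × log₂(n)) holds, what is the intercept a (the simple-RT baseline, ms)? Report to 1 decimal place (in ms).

195.9 ms

b = (RT₂ − RT₁)/(log₂ n₂ − log₂ n₁) = (806 − 771)/(4.5850 − 4.3219) = 133.062 ms/bit.
Intercept: a = 771 − 133.062·log₂(20) = 195.914 ms.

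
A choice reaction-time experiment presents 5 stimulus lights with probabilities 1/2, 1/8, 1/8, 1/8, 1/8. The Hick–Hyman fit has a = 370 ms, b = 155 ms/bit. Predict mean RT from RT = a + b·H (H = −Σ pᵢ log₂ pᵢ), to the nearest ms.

680 ms

H = −Σ pᵢ log₂ pᵢ = 0.5·1 + 0.125·3 + 0.125·3 + 0.125·3 + 0.125·3 = 2.000 bits.
RT = 370 + 155 × 2.000 = 680.00 ms.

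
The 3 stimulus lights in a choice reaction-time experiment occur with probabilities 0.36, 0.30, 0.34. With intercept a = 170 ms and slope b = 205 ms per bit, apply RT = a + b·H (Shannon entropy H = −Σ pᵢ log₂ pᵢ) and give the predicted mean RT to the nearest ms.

494 ms

H = 0.36·log₂(1/0.36) + 0.30·log₂(1/0.30) + 0.34·log₂(1/0.34) = 1.5809 bits.
RT = 170 + 205 × 1.5809 = 494.08 ms.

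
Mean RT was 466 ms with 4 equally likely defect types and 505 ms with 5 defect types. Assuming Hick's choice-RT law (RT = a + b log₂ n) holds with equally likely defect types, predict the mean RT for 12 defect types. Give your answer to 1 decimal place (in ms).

RT is linear in log₂ n, so two points fix the line:
  b = (505 − 466) / (log₂ 5 − log₂ 4) = 39 / (2.3219 − 2) = 121.145 ms/bit
  a = 466 − 121.145 × 2 = 223.710 ms
Then RT(12) = 223.710 + 121.145 × log₂ 12 = 223.710 + 121.145 × 3.5850 ≈ 658.010 ms.

658.0 ms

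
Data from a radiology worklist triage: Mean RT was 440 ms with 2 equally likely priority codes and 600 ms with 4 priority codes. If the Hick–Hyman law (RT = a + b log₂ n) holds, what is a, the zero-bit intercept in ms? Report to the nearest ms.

280 ms

Slope: b = (600 − 440) / (log₂ 4 − log₂ 2) = 160/1.0000 = 160 ms/bit.
Intercept: a = 440 − 160·log₂(2) = 280.000 ms.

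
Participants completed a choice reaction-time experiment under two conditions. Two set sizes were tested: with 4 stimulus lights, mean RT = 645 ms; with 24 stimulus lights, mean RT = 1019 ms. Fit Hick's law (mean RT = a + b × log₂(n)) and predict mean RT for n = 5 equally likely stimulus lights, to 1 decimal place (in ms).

With log₂ n on the abscissa the relation is linear; from the two conditions:
  b = (1019 − 645) / (log₂ 24 − log₂ 4) = 374 / (4.5850 − 2) = 144.683 ms/bit
  a = 645 − 144.683 × 2 = 355.634 ms
Then RT(5) = 355.634 + 144.683 × log₂ 5 = 355.634 + 144.683 × 2.3219 ≈ 691.578 ms.

691.6 ms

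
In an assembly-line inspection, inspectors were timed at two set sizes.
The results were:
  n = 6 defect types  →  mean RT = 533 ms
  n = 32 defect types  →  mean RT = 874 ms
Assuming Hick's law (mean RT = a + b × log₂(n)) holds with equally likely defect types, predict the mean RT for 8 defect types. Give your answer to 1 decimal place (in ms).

591.6 ms

Fit slope and intercept:
  b = (874 − 533) / (log₂ 32 − log₂ 6) = 341 / (5 − 2.5850) = 141.199 ms/bit
  a = 533 − 141.199 × 2.5850 = 168.007 ms
Then RT(8) = 168.007 + 141.199 × log₂ 8 = 168.007 + 141.199 × 3 ≈ 591.603 ms.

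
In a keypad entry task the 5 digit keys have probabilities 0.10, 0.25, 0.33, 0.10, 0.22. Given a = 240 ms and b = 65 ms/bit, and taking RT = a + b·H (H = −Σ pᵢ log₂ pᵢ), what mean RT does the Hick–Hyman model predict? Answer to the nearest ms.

H = 0.10·log₂(1/0.10) + 0.25·log₂(1/0.25) + 0.33·log₂(1/0.33) + 0.10·log₂(1/0.10) + 0.22·log₂(1/0.22) = 2.1728 bits.
RT = 240 + 65 × 2.1728 = 381.23 ms.

381 ms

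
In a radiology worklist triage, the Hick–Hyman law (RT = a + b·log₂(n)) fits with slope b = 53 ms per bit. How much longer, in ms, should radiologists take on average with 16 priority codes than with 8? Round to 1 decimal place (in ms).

The intercept a cancels: ΔRT = b·(log₂ n₂ − log₂ n₁) = b·log₂(n₂/n₁).
log₂(16) − log₂(8) = log₂(16/8) = log₂(2) = 1.
ΔRT = 53 × 1.0000 = 53.000 ms.

53.0 ms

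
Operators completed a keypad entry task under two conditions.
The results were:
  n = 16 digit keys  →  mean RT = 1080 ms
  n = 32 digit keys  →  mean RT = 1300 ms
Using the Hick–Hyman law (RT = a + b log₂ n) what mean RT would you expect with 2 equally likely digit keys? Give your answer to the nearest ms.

420 ms

With log₂ n on the abscissa the relation is linear; from the two conditions:
  b = (1300 − 1080) / (log₂ 32 − log₂ 16) = 220 / (5 − 4) = 220 ms/bit
  a = 1080 − 220 × 4 = 200 ms
Then RT(2) = 200 + 220 × log₂ 2 = 200 + 220 × 1 ≈ 420.000 ms.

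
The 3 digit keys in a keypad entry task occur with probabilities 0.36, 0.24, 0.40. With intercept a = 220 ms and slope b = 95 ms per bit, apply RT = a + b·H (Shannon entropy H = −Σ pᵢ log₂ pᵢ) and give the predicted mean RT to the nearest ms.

368 ms

H = 0.36·log₂(1/0.36) + 0.24·log₂(1/0.24) + 0.40·log₂(1/0.40) = 1.5535 bits.
RT = 220 + 95 × 1.5535 = 367.58 ms.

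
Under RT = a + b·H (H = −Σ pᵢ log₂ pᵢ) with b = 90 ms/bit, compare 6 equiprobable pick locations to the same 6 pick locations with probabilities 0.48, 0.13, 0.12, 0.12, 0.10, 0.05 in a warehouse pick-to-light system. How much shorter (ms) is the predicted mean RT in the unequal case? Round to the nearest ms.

Equiprobable entropy H₀ = log₂ 6 = 2.5850 bits.
Skewed entropy H = −Σ pᵢ log₂ pᵢ = 2.1733 bits.
ΔRT = b·(H₀ − H) = 90 × 0.4116 = 37.05 ms.

37 ms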